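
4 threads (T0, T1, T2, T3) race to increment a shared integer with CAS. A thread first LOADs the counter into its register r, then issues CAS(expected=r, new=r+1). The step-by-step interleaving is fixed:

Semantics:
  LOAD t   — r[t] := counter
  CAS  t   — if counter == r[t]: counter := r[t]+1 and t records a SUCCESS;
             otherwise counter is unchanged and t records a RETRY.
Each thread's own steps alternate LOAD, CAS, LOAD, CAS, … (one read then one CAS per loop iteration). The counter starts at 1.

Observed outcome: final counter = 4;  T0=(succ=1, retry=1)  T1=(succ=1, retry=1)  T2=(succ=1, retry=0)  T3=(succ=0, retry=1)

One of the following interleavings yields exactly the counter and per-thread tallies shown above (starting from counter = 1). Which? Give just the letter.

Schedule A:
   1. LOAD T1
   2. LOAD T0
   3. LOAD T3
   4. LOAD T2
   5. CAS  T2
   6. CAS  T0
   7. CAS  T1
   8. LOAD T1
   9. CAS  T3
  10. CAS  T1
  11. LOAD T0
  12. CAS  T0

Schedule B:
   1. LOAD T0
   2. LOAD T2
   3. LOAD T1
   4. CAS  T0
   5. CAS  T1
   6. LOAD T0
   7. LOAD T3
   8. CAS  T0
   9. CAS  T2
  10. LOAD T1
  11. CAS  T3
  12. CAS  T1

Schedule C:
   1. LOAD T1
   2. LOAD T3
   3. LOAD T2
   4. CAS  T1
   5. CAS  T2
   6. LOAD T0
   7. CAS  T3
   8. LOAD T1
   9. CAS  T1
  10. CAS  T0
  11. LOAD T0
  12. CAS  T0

Run A:
1. LOAD T1 → mem=1 r[T1]=1 [LOAD]
2. LOAD T0 → mem=1 r[T0]=1 [LOAD]
3. LOAD T3 → mem=1 r[T3]=1 [LOAD]
4. LOAD T2 → mem=1 r[T2]=1 [LOAD]
5. CAS T2 → mem=2 r[T2]=1 [OK]
6. CAS T0 → mem=2 r[T0]=1 [RETRY]
7. CAS T1 → mem=2 r[T1]=1 [RETRY]
8. LOAD T1 → mem=2 r[T1]=2 [LOAD]
9. CAS T3 → mem=2 r[T3]=1 [RETRY]
10. CAS T1 → mem=3 r[T1]=2 [OK]
11. LOAD T0 → mem=3 r[T0]=3 [LOAD]
12. CAS T0 → mem=4 r[T0]=3 [OK]

A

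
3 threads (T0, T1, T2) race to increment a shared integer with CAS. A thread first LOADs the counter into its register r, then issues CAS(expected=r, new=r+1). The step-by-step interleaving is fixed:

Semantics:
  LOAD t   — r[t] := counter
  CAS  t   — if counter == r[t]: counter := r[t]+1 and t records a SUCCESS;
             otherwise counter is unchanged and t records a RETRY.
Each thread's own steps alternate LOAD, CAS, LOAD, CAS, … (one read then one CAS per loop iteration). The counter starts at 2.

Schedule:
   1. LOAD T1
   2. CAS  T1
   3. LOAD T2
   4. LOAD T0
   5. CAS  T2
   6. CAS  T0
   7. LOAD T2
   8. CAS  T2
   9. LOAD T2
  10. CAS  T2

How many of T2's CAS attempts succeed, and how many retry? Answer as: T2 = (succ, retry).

T1 LOAD — after: cnt=2, r=2 — load
T1 CAS — after: cnt=3, r=2 — ok
T2 LOAD — after: cnt=3, r=3 — load
T0 LOAD — after: cnt=3, r=3 — load
T2 CAS — after: cnt=4, r=3 — ok
T0 CAS — after: cnt=4, r=3 — retry
T2 LOAD — after: cnt=4, r=4 — load
T2 CAS — after: cnt=5, r=4 — ok
T2 LOAD — after: cnt=5, r=5 — load
T2 CAS — after: cnt=6, r=5 — ok

T2 = (3, 0)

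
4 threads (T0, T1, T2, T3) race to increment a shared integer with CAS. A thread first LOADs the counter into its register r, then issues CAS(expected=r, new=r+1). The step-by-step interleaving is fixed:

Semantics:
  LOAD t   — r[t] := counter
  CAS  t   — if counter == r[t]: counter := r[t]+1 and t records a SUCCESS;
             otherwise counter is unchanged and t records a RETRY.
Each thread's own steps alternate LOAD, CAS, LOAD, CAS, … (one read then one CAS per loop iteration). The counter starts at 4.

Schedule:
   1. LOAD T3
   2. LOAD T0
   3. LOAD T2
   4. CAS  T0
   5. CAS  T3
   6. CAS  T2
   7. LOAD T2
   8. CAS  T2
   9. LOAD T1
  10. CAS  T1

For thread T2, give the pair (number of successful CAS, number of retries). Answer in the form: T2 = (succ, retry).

#1 T3 reads 4
#2 T0 reads 4
#3 T2 reads 4
#4 T0 CAS(4→5) writes; counter now 5
#5 T3 CAS(4→5) fails; counter now 5
#6 T2 CAS(4→5) fails; counter now 5
#7 T2 reads 5
#8 T2 CAS(5→6) writes; counter now 6
#9 T1 reads 6
#10 T1 CAS(6→7) writes; counter now 7

T2 = (1, 1)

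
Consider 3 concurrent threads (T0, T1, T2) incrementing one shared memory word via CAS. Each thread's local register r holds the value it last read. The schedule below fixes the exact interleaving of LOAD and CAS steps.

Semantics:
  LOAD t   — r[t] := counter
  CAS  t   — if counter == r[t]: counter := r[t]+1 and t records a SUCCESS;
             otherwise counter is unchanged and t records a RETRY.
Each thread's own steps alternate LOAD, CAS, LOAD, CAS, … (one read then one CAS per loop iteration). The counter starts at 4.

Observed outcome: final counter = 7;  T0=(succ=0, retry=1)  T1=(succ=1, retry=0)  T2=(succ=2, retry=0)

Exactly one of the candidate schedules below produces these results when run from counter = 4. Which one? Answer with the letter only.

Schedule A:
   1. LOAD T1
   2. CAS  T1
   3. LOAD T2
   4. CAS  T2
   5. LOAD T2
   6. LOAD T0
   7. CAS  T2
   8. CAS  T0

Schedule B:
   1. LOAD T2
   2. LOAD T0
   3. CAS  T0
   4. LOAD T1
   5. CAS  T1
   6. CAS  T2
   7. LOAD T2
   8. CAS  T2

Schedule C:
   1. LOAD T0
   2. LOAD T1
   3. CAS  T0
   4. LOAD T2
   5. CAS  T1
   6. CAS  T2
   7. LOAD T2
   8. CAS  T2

Run A:
1. LOAD T1 → mem=4 r[T1]=4 [LOAD]
2. CAS T1 → mem=5 r[T1]=4 [OK]
3. LOAD T2 → mem=5 r[T2]=5 [LOAD]
4. CAS T2 → mem=6 r[T2]=5 [OK]
5. LOAD T2 → mem=6 r[T2]=6 [LOAD]
6. LOAD T0 → mem=6 r[T0]=6 [LOAD]
7. CAS T2 → mem=7 r[T2]=6 [OK]
8. CAS T0 → mem=7 r[T0]=6 [RETRY]

A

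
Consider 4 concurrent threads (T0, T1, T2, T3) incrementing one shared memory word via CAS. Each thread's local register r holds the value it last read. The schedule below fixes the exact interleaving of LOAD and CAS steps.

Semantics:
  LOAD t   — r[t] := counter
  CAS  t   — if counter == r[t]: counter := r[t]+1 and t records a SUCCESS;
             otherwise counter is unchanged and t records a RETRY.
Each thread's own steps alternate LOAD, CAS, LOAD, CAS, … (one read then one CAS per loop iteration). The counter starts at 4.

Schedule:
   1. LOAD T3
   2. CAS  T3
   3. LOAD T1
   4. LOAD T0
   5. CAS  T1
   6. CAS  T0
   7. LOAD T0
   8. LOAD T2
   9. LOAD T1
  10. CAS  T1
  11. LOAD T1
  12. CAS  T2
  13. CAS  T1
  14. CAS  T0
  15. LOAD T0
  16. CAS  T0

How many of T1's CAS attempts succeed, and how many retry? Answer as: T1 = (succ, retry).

T1 = (3, 0)

   1) LOAD T3:  M=4  r_T3=4
   2) CAS  T3:  M=5  r_T3=4 ✓
   3) LOAD T1:  M=5  r_T1=5
   4) LOAD T0:  M=5  r_T0=5
   5) CAS  T1:  M=6  r_T1=5 ✓
   6) CAS  T0:  M=6  r_T0=5 ✗
   7) LOAD T0:  M=6  r_T0=6
   8) LOAD T2:  M=6  r_T2=6
   9) LOAD T1:  M=6  r_T1=6
  10) CAS  T1:  M=7  r_T1=6 ✓
  11) LOAD T1:  M=7  r_T1=7
  12) CAS  T2:  M=7  r_T2=6 ✗
  13) CAS  T1:  M=8  r_T1=7 ✓
  14) CAS  T0:  M=8  r_T0=6 ✗
  15) LOAD T0:  M=8  r_T0=8
  16) CAS  T0:  M=9  r_T0=8 ✓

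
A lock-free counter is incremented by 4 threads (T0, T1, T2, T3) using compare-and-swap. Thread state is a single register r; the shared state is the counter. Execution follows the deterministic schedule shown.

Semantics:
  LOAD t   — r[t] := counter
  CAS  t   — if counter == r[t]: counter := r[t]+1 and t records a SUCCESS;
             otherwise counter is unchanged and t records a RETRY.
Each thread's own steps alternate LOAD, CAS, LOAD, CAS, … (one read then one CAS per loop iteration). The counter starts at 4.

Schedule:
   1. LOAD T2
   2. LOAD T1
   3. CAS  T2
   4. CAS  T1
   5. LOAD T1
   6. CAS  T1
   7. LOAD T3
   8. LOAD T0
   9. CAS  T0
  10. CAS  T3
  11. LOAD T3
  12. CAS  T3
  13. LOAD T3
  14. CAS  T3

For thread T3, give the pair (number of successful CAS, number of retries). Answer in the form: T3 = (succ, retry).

T3 = (2, 1)

#1 T2 reads 4
#2 T1 reads 4
#3 T2 CAS(4→5) writes; counter now 5
#4 T1 CAS(4→5) fails; counter now 5
#5 T1 reads 5
#6 T1 CAS(5→6) writes; counter now 6
#7 T3 reads 6
#8 T0 reads 6
#9 T0 CAS(6→7) writes; counter now 7
#10 T3 CAS(6→7) fails; counter now 7
#11 T3 reads 7
#12 T3 CAS(7→8) writes; counter now 8
#13 T3 reads 8
#14 T3 CAS(8→9) writes; counter now 9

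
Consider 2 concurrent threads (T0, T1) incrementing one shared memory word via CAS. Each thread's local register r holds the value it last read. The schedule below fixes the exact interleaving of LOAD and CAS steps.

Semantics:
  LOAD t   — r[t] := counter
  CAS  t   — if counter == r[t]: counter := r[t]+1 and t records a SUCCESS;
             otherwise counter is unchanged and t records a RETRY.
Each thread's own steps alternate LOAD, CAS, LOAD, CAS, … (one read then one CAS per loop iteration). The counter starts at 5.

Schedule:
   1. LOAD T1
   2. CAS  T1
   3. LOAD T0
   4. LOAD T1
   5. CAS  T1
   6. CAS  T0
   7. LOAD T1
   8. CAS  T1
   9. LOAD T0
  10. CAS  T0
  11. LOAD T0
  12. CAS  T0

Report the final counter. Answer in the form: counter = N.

#1 T1 reads 5
#2 T1 CAS(5→6) writes; counter now 6
#3 T0 reads 6
#4 T1 reads 6
#5 T1 CAS(6→7) writes; counter now 7
#6 T0 CAS(6→7) fails; counter now 7
#7 T1 reads 7
#8 T1 CAS(7→8) writes; counter now 8
#9 T0 reads 8
#10 T0 CAS(8→9) writes; counter now 9
#11 T0 reads 9
#12 T0 CAS(9→10) writes; counter now 10

counter = 10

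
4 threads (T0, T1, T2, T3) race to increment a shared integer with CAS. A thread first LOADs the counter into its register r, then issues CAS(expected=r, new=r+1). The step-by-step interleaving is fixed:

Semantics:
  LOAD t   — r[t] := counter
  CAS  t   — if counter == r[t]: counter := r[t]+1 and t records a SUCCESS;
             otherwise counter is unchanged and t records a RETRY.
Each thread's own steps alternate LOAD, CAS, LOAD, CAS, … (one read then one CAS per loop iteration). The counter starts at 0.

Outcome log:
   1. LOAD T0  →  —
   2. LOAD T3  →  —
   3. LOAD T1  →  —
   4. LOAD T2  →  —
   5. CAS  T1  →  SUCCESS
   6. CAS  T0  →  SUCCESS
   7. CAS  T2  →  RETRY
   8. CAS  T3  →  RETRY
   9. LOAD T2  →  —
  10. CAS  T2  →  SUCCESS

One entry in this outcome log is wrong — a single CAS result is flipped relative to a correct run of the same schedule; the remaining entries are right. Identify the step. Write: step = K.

Re-executing:
#1 T0 reads 0
#2 T3 reads 0
#3 T1 reads 0
#4 T2 reads 0
#5 T1 CAS(0→1) writes; counter now 1
#6 T0 CAS(0→1) fails; counter now 1
#7 T2 CAS(0→1) fails; counter now 1
#8 T3 CAS(0→1) fails; counter now 1
#9 T2 reads 1
#10 T2 CAS(1→2) writes; counter now 2
Log disagrees first at step 6.

step = 6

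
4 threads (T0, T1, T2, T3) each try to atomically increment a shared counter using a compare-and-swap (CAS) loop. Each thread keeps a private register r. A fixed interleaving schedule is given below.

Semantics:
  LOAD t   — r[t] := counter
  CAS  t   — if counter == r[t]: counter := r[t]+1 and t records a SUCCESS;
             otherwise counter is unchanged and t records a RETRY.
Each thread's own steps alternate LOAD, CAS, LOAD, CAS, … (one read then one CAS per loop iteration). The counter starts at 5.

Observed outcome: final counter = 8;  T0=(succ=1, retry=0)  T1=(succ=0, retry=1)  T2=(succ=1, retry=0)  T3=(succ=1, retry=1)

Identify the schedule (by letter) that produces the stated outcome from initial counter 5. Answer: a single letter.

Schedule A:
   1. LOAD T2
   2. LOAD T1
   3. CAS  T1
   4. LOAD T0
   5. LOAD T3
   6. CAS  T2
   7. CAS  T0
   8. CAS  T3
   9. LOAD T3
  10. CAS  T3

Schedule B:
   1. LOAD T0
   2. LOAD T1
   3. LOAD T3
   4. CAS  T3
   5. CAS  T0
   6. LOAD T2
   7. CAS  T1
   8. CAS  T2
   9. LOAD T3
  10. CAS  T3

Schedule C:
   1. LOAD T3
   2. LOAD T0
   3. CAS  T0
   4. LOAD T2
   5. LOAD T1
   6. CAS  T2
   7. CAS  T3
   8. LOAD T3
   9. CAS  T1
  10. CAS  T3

Simulating candidate C:
   1) LOAD T3:  M=5  r_T3=5
   2) LOAD T0:  M=5  r_T0=5
   3) CAS  T0:  M=6  r_T0=5 ✓
   4) LOAD T2:  M=6  r_T2=6
   5) LOAD T1:  M=6  r_T1=6
   6) CAS  T2:  M=7  r_T2=6 ✓
   7) CAS  T3:  M=7  r_T3=5 ✗
   8) LOAD T3:  M=7  r_T3=7
   9) CAS  T1:  M=7  r_T1=6 ✗
  10) CAS  T3:  M=8  r_T3=7 ✓

C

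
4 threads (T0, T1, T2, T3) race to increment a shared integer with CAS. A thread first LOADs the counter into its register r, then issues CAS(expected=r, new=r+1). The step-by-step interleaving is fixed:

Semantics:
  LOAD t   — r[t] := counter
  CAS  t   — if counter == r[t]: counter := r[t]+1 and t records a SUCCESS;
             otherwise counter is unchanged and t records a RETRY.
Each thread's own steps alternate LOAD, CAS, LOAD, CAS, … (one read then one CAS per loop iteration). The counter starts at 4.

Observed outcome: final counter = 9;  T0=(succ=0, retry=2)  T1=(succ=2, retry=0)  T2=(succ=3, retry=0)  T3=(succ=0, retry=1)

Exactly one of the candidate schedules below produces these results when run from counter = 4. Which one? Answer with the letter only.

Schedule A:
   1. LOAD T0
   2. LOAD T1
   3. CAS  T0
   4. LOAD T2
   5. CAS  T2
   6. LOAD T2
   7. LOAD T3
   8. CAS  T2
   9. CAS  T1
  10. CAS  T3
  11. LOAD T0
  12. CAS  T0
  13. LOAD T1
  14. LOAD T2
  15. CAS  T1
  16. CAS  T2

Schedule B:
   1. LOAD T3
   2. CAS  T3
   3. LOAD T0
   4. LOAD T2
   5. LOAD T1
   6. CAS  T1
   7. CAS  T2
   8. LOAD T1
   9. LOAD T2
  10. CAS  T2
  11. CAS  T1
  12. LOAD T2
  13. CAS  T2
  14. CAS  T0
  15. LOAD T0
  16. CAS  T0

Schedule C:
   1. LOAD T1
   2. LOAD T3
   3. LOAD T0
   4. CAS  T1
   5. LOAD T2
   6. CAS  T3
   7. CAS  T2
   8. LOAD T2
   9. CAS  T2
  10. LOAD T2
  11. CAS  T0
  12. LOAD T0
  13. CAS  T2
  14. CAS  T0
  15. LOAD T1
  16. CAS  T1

C

Tracing schedule C:
#1 T1 reads 4
#2 T3 reads 4
#3 T0 reads 4
#4 T1 CAS(4→5) writes; counter now 5
#5 T2 reads 5
#6 T3 CAS(4→5) fails; counter now 5
#7 T2 CAS(5→6) writes; counter now 6
#8 T2 reads 6
#9 T2 CAS(6→7) writes; counter now 7
#10 T2 reads 7
#11 T0 CAS(4→5) fails; counter now 7
#12 T0 reads 7
#13 T2 CAS(7→8) writes; counter now 8
#14 T0 CAS(7→8) fails; counter now 8
#15 T1 reads 8
#16 T1 CAS(8→9) writes; counter now 9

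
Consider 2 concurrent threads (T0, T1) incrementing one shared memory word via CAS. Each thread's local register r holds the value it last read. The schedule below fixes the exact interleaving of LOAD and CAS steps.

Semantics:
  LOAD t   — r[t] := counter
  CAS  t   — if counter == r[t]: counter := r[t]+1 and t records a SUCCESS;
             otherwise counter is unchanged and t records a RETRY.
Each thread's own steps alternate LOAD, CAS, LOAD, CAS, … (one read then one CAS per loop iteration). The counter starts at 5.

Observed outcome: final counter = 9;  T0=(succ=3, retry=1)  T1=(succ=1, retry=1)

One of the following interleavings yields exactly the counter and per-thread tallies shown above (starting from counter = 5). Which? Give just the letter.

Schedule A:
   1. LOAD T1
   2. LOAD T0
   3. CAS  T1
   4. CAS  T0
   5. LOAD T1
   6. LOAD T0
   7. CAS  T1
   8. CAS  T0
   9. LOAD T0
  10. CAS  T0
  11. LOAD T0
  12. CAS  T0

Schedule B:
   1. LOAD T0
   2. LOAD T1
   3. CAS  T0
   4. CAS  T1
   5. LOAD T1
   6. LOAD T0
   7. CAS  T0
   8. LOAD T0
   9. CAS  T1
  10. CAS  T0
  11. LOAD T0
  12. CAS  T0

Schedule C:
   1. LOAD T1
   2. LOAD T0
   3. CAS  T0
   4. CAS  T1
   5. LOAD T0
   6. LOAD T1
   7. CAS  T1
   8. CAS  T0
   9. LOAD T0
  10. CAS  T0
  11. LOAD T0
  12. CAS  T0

Run C:
   1) LOAD T1:  M=5  r_T1=5
   2) LOAD T0:  M=5  r_T0=5
   3) CAS  T0:  M=6  r_T0=5 ✓
   4) CAS  T1:  M=6  r_T1=5 ✗
   5) LOAD T0:  M=6  r_T0=6
   6) LOAD T1:  M=6  r_T1=6
   7) CAS  T1:  M=7  r_T1=6 ✓
   8) CAS  T0:  M=7  r_T0=6 ✗
   9) LOAD T0:  M=7  r_T0=7
  10) CAS  T0:  M=8  r_T0=7 ✓
  11) LOAD T0:  M=8  r_T0=8
  12) CAS  T0:  M=9  r_T0=8 ✓

C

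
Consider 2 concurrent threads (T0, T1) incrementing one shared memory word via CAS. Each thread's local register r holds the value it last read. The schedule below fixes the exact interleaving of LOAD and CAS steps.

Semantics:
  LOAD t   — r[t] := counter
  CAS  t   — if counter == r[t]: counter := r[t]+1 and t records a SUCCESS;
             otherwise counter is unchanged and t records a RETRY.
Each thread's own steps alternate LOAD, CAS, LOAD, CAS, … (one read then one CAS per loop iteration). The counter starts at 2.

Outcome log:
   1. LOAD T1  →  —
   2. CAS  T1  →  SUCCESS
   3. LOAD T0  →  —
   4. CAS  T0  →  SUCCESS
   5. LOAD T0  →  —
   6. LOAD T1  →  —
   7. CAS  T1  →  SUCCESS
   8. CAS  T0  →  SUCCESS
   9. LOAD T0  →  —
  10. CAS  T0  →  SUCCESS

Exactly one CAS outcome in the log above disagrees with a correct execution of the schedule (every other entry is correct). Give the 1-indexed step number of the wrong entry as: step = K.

step = 8

Reference trace:
step 1: T1 LOAD ⇒ load; ctr=2 reg=2
step 2: T1 CAS ⇒ ok; ctr=3 reg=2
step 3: T0 LOAD ⇒ load; ctr=3 reg=3
step 4: T0 CAS ⇒ ok; ctr=4 reg=3
step 5: T0 LOAD ⇒ load; ctr=4 reg=4
step 6: T1 LOAD ⇒ load; ctr=4 reg=4
step 7: T1 CAS ⇒ ok; ctr=5 reg=4
step 8: T0 CAS ⇒ retry; ctr=5 reg=4
step 9: T0 LOAD ⇒ load; ctr=5 reg=5
step 10: T0 CAS ⇒ ok; ctr=6 reg=5
Log disagrees first at step 8.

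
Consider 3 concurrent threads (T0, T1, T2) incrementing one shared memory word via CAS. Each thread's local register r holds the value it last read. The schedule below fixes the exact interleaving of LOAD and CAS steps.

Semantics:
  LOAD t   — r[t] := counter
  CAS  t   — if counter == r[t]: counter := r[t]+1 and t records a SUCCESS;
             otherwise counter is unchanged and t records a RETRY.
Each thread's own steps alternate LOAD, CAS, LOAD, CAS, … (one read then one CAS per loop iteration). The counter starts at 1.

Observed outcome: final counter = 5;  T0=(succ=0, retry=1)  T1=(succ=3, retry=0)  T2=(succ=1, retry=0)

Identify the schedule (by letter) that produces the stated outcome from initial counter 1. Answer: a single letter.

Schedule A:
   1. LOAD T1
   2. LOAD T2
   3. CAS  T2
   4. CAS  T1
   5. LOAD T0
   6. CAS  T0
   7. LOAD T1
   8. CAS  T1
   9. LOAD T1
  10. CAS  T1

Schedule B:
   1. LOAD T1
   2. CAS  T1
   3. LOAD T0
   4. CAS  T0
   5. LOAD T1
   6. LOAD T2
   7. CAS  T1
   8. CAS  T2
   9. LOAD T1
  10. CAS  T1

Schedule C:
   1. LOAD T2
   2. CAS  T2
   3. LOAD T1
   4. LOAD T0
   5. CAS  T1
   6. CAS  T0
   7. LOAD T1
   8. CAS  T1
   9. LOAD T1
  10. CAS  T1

Tracing schedule C:
1. LOAD T2 → mem=1 r[T2]=1 [LOAD]
2. CAS T2 → mem=2 r[T2]=1 [OK]
3. LOAD T1 → mem=2 r[T1]=2 [LOAD]
4. LOAD T0 → mem=2 r[T0]=2 [LOAD]
5. CAS T1 → mem=3 r[T1]=2 [OK]
6. CAS T0 → mem=3 r[T0]=2 [RETRY]
7. LOAD T1 → mem=3 r[T1]=3 [LOAD]
8. CAS T1 → mem=4 r[T1]=3 [OK]
9. LOAD T1 → mem=4 r[T1]=4 [LOAD]
10. CAS T1 → mem=5 r[T1]=4 [OK]

C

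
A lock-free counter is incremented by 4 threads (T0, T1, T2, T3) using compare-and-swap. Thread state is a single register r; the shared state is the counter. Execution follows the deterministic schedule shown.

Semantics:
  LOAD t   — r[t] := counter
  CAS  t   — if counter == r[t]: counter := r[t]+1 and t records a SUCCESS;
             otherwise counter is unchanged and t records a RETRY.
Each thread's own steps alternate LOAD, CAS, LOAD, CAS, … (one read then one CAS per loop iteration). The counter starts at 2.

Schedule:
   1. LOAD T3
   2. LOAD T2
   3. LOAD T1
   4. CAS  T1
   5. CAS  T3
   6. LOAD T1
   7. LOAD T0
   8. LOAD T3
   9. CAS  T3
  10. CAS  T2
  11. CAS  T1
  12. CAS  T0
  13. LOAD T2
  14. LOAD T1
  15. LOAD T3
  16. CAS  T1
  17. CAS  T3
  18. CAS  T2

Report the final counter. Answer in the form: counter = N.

counter = 5

1. LOAD T3 → mem=2 r[T3]=2 [LOAD]
2. LOAD T2 → mem=2 r[T2]=2 [LOAD]
3. LOAD T1 → mem=2 r[T1]=2 [LOAD]
4. CAS T1 → mem=3 r[T1]=2 [OK]
5. CAS T3 → mem=3 r[T3]=2 [RETRY]
6. LOAD T1 → mem=3 r[T1]=3 [LOAD]
7. LOAD T0 → mem=3 r[T0]=3 [LOAD]
8. LOAD T3 → mem=3 r[T3]=3 [LOAD]
9. CAS T3 → mem=4 r[T3]=3 [OK]
10. CAS T2 → mem=4 r[T2]=2 [RETRY]
11. CAS T1 → mem=4 r[T1]=3 [RETRY]
12. CAS T0 → mem=4 r[T0]=3 [RETRY]
13. LOAD T2 → mem=4 r[T2]=4 [LOAD]
14. LOAD T1 → mem=4 r[T1]=4 [LOAD]
15. LOAD T3 → mem=4 r[T3]=4 [LOAD]
16. CAS T1 → mem=5 r[T1]=4 [OK]
17. CAS T3 → mem=5 r[T3]=4 [RETRY]
18. CAS T2 → mem=5 r[T2]=4 [RETRY]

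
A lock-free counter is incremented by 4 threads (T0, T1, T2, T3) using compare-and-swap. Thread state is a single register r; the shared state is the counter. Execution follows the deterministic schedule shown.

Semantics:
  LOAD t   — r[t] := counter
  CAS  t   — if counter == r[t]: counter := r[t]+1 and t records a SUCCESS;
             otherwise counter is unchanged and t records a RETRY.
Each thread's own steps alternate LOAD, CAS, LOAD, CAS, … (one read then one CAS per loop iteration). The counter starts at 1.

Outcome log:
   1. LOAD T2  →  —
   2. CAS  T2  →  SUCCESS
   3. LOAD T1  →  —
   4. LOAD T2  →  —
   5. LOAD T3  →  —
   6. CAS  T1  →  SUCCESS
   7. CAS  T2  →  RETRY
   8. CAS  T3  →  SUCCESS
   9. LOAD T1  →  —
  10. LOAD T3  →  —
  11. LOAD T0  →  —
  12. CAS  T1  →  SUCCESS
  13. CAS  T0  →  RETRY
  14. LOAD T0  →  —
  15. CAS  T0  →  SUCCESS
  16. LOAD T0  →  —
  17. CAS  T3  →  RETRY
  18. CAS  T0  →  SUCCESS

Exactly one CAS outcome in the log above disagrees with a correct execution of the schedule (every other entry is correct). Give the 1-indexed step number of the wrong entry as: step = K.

Reference trace:
T2 LOAD — after: cnt=1, r=1 — load
T2 CAS — after: cnt=2, r=1 — ok
T1 LOAD — after: cnt=2, r=2 — load
T2 LOAD — after: cnt=2, r=2 — load
T3 LOAD — after: cnt=2, r=2 — load
T1 CAS — after: cnt=3, r=2 — ok
T2 CAS — after: cnt=3, r=2 — retry
T3 CAS — after: cnt=3, r=2 — retry
T1 LOAD — after: cnt=3, r=3 — load
T3 LOAD — after: cnt=3, r=3 — load
T0 LOAD — after: cnt=3, r=3 — load
T1 CAS — after: cnt=4, r=3 — ok
T0 CAS — after: cnt=4, r=3 — retry
T0 LOAD — after: cnt=4, r=4 — load
T0 CAS — after: cnt=5, r=4 — ok
T0 LOAD — after: cnt=5, r=5 — load
T3 CAS — after: cnt=5, r=3 — retry
T0 CAS — after: cnt=6, r=5 — ok
Mismatch at 8.

step = 8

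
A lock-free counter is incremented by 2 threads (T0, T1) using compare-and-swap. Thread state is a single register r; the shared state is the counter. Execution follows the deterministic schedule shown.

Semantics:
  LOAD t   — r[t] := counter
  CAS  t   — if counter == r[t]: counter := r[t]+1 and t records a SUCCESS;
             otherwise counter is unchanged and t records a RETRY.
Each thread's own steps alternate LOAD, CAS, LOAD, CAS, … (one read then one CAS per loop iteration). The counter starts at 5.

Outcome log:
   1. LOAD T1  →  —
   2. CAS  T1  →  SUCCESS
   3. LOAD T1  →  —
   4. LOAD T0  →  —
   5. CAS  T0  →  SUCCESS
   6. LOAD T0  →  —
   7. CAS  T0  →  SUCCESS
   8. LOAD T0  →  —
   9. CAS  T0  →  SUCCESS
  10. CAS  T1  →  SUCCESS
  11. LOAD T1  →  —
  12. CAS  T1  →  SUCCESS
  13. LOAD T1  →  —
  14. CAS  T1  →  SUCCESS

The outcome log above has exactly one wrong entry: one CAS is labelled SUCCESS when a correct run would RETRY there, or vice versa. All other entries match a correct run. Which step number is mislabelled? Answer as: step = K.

step = 10

Correct run:
#1 T1 reads 5
#2 T1 CAS(5→6) writes; counter now 6
#3 T1 reads 6
#4 T0 reads 6
#5 T0 CAS(6→7) writes; counter now 7
#6 T0 reads 7
#7 T0 CAS(7→8) writes; counter now 8
#8 T0 reads 8
#9 T0 CAS(8→9) writes; counter now 9
#10 T1 CAS(6→7) fails; counter now 9
#11 T1 reads 9
#12 T1 CAS(9→10) writes; counter now 10
#13 T1 reads 10
#14 T1 CAS(10→11) writes; counter now 11
Flip is step 10.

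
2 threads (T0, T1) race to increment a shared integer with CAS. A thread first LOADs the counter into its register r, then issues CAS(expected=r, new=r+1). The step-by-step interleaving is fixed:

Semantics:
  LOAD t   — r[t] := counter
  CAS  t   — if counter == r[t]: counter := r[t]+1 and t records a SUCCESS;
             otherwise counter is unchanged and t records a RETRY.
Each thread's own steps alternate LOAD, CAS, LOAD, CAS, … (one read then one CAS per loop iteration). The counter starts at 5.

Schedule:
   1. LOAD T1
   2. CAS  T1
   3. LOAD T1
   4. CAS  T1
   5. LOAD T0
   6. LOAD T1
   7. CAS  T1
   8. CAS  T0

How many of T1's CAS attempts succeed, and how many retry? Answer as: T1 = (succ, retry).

T1 = (3, 0)

step 1: T1 LOAD ⇒ load; ctr=5 reg=5
step 2: T1 CAS ⇒ ok; ctr=6 reg=5
step 3: T1 LOAD ⇒ load; ctr=6 reg=6
step 4: T1 CAS ⇒ ok; ctr=7 reg=6
step 5: T0 LOAD ⇒ load; ctr=7 reg=7
step 6: T1 LOAD ⇒ load; ctr=7 reg=7
step 7: T1 CAS ⇒ ok; ctr=8 reg=7
step 8: T0 CAS ⇒ retry; ctr=8 reg=7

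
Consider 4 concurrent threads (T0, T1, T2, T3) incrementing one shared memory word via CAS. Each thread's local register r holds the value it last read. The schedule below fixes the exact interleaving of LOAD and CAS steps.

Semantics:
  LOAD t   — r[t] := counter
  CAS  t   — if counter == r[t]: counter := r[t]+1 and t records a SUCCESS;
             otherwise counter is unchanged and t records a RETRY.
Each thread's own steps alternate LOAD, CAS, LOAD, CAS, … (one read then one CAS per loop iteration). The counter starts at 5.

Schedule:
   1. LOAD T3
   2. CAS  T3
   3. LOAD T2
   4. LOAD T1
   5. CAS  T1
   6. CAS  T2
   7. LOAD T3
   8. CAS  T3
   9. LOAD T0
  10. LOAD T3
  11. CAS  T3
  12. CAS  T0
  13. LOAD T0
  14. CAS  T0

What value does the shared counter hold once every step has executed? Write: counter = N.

counter = 10

   1) LOAD T3:  M=5  r_T3=5
   2) CAS  T3:  M=6  r_T3=5 ✓
   3) LOAD T2:  M=6  r_T2=6
   4) LOAD T1:  M=6  r_T1=6
   5) CAS  T1:  M=7  r_T1=6 ✓
   6) CAS  T2:  M=7  r_T2=6 ✗
   7) LOAD T3:  M=7  r_T3=7
   8) CAS  T3:  M=8  r_T3=7 ✓
   9) LOAD T0:  M=8  r_T0=8
  10) LOAD T3:  M=8  r_T3=8
  11) CAS  T3:  M=9  r_T3=8 ✓
  12) CAS  T0:  M=9  r_T0=8 ✗
  13) LOAD T0:  M=9  r_T0=9
  14) CAS  T0:  M=10  r_T0=9 ✓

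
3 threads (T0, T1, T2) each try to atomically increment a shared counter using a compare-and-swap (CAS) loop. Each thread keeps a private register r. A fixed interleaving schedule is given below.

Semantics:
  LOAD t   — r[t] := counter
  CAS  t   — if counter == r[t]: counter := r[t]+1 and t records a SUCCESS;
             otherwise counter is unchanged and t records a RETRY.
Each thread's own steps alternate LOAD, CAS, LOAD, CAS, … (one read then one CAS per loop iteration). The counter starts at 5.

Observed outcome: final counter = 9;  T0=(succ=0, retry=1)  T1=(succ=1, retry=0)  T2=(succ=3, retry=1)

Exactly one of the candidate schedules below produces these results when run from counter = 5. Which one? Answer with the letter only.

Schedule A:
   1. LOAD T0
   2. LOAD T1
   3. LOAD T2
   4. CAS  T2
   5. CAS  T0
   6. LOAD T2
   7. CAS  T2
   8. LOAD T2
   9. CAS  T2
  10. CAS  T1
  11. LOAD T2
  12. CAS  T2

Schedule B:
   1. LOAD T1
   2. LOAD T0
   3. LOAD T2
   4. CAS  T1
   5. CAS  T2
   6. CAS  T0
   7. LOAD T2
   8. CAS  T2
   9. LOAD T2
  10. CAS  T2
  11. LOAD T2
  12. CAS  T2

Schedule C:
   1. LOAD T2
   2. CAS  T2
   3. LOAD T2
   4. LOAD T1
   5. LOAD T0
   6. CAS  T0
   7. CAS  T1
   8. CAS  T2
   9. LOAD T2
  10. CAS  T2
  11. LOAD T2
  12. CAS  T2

Run B:
#1 T1 reads 5
#2 T0 reads 5
#3 T2 reads 5
#4 T1 CAS(5→6) writes; counter now 6
#5 T2 CAS(5→6) fails; counter now 6
#6 T0 CAS(5→6) fails; counter now 6
#7 T2 reads 6
#8 T2 CAS(6→7) writes; counter now 7
#9 T2 reads 7
#10 T2 CAS(7→8) writes; counter now 8
#11 T2 reads 8
#12 T2 CAS(8→9) writes; counter now 9

B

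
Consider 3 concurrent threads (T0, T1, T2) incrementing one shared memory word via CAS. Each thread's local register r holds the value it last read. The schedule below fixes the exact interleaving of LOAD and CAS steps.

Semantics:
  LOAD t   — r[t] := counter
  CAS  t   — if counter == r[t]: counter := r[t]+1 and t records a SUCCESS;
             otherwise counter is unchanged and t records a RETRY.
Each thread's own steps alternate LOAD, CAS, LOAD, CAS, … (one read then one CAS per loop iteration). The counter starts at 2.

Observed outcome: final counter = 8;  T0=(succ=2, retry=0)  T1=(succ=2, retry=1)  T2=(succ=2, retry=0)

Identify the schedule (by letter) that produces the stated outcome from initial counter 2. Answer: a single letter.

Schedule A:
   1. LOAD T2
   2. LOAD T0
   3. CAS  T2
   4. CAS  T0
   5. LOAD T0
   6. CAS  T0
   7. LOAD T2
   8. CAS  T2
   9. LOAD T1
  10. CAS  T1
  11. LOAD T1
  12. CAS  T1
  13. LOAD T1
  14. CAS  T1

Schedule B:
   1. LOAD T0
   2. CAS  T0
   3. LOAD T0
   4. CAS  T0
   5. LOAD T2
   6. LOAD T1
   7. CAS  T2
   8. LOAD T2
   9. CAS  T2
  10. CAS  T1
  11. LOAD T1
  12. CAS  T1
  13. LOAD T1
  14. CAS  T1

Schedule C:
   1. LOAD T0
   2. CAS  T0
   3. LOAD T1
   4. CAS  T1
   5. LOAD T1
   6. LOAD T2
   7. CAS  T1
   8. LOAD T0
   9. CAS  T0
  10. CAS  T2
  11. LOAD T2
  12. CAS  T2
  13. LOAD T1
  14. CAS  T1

Simulating candidate B:
#1 T0 reads 2
#2 T0 CAS(2→3) writes; counter now 3
#3 T0 reads 3
#4 T0 CAS(3→4) writes; counter now 4
#5 T2 reads 4
#6 T1 reads 4
#7 T2 CAS(4→5) writes; counter now 5
#8 T2 reads 5
#9 T2 CAS(5→6) writes; counter now 6
#10 T1 CAS(4→5) fails; counter now 6
#11 T1 reads 6
#12 T1 CAS(6→7) writes; counter now 7
#13 T1 reads 7
#14 T1 CAS(7→8) writes; counter now 8

B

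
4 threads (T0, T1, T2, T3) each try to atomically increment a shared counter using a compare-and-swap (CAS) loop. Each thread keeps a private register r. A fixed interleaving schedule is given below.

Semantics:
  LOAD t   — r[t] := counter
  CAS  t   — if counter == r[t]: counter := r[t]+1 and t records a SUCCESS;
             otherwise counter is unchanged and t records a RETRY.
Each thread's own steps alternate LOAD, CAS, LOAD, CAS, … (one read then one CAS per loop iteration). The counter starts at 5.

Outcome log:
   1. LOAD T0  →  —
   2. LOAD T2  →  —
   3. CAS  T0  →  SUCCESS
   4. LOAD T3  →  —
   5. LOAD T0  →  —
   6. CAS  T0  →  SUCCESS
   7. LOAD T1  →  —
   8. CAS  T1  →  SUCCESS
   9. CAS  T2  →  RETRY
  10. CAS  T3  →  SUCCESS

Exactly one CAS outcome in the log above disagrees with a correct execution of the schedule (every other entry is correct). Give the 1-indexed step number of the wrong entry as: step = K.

step = 10

Reference trace:
   1) LOAD T0:  M=5  r_T0=5
   2) LOAD T2:  M=5  r_T2=5
   3) CAS  T0:  M=6  r_T0=5 ✓
   4) LOAD T3:  M=6  r_T3=6
   5) LOAD T0:  M=6  r_T0=6
   6) CAS  T0:  M=7  r_T0=6 ✓
   7) LOAD T1:  M=7  r_T1=7
   8) CAS  T1:  M=8  r_T1=7 ✓
   9) CAS  T2:  M=8  r_T2=5 ✗
  10) CAS  T3:  M=8  r_T3=6 ✗
Mismatch at 10.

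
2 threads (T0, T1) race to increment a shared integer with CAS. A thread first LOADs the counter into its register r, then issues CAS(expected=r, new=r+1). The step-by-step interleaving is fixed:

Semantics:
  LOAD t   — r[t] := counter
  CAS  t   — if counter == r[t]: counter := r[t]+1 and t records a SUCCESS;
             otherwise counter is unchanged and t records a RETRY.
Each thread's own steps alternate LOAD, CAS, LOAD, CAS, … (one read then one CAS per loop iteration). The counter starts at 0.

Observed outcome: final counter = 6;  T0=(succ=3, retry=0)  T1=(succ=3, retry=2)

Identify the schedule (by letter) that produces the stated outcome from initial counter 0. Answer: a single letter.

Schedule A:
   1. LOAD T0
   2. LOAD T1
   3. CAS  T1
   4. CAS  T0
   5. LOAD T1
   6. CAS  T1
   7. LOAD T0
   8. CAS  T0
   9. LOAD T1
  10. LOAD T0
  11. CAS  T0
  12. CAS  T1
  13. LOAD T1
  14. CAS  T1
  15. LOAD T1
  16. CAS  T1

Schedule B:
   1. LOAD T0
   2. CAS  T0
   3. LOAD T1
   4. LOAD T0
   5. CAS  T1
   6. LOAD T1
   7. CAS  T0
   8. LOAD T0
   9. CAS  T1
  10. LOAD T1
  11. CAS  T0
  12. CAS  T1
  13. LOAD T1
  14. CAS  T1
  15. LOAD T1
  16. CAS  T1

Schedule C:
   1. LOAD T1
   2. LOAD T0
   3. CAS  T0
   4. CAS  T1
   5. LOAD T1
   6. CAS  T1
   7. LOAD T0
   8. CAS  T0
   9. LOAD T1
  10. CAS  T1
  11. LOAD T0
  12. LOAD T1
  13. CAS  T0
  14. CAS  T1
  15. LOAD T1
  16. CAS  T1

C

Run C:
[1] T1.load  rd  (counter 0, T1.r 0)
[2] T0.load  rd  (counter 0, T0.r 0)
[3] T0.cas  hit  (counter 1, T0.r 0)
[4] T1.cas  miss  (counter 1, T1.r 0)
[5] T1.load  rd  (counter 1, T1.r 1)
[6] T1.cas  hit  (counter 2, T1.r 1)
[7] T0.load  rd  (counter 2, T0.r 2)
[8] T0.cas  hit  (counter 3, T0.r 2)
[9] T1.load  rd  (counter 3, T1.r 3)
[10] T1.cas  hit  (counter 4, T1.r 3)
[11] T0.load  rd  (counter 4, T0.r 4)
[12] T1.load  rd  (counter 4, T1.r 4)
[13] T0.cas  hit  (counter 5, T0.r 4)
[14] T1.cas  miss  (counter 5, T1.r 4)
[15] T1.load  rd  (counter 5, T1.r 5)
[16] T1.cas  hit  (counter 6, T1.r 5)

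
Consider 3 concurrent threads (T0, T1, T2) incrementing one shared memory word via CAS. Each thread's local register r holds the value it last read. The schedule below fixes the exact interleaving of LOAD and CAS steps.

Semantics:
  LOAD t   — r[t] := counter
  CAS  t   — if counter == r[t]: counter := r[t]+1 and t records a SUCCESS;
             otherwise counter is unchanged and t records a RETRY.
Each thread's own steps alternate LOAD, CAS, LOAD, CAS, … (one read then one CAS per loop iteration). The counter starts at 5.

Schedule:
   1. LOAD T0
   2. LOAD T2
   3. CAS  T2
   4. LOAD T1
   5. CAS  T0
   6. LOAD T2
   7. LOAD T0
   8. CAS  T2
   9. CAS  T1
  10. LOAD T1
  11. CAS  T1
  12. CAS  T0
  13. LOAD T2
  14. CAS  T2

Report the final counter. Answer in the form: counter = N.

step 1: T0 LOAD ⇒ load; ctr=5 reg=5
step 2: T2 LOAD ⇒ load; ctr=5 reg=5
step 3: T2 CAS ⇒ ok; ctr=6 reg=5
step 4: T1 LOAD ⇒ load; ctr=6 reg=6
step 5: T0 CAS ⇒ retry; ctr=6 reg=5
step 6: T2 LOAD ⇒ load; ctr=6 reg=6
step 7: T0 LOAD ⇒ load; ctr=6 reg=6
step 8: T2 CAS ⇒ ok; ctr=7 reg=6
step 9: T1 CAS ⇒ retry; ctr=7 reg=6
step 10: T1 LOAD ⇒ load; ctr=7 reg=7
step 11: T1 CAS ⇒ ok; ctr=8 reg=7
step 12: T0 CAS ⇒ retry; ctr=8 reg=6
step 13: T2 LOAD ⇒ load; ctr=8 reg=8
step 14: T2 CAS ⇒ ok; ctr=9 reg=8

counter = 9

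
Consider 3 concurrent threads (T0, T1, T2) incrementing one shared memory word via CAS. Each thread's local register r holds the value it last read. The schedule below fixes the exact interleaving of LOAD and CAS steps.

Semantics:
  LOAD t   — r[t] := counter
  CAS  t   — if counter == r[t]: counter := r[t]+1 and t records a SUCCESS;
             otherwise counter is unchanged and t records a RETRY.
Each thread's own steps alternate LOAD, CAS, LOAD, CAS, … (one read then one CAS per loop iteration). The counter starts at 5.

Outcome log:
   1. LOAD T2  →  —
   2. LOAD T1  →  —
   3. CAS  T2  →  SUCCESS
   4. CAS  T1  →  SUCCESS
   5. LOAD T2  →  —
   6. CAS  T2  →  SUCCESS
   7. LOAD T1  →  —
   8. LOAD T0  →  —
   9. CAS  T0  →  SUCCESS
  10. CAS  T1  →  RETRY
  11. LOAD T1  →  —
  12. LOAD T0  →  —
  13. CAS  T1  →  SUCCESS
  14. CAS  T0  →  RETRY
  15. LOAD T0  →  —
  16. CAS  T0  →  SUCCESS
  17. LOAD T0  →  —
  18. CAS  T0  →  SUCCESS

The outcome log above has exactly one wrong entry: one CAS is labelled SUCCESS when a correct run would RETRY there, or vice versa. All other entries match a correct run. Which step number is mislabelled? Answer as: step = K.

Correct run:
1. LOAD T2 → mem=5 r[T2]=5 [LOAD]
2. LOAD T1 → mem=5 r[T1]=5 [LOAD]
3. CAS T2 → mem=6 r[T2]=5 [OK]
4. CAS T1 → mem=6 r[T1]=5 [RETRY]
5. LOAD T2 → mem=6 r[T2]=6 [LOAD]
6. CAS T2 → mem=7 r[T2]=6 [OK]
7. LOAD T1 → mem=7 r[T1]=7 [LOAD]
8. LOAD T0 → mem=7 r[T0]=7 [LOAD]
9. CAS T0 → mem=8 r[T0]=7 [OK]
10. CAS T1 → mem=8 r[T1]=7 [RETRY]
11. LOAD T1 → mem=8 r[T1]=8 [LOAD]
12. LOAD T0 → mem=8 r[T0]=8 [LOAD]
13. CAS T1 → mem=9 r[T1]=8 [OK]
14. CAS T0 → mem=9 r[T0]=8 [RETRY]
15. LOAD T0 → mem=9 r[T0]=9 [LOAD]
16. CAS T0 → mem=10 r[T0]=9 [OK]
17. LOAD T0 → mem=10 r[T0]=10 [LOAD]
18. CAS T0 → mem=11 r[T0]=10 [OK]
Mismatch at 4.

step = 4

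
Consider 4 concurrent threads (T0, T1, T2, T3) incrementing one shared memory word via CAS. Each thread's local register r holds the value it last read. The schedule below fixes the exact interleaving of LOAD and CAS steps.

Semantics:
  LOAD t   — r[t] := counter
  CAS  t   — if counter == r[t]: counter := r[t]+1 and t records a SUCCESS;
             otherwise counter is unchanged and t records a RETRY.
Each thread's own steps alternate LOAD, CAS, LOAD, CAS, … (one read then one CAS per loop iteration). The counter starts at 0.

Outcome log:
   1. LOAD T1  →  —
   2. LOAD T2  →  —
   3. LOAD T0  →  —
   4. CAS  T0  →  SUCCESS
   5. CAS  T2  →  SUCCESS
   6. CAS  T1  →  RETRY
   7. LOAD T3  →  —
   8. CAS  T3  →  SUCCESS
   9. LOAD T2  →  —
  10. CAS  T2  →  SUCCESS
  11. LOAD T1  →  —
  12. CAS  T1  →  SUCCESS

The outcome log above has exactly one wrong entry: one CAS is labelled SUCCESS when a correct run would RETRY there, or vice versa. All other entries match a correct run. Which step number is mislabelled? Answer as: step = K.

step = 5

Re-executing:
   1) LOAD T1:  M=0  r_T1=0
   2) LOAD T2:  M=0  r_T2=0
   3) LOAD T0:  M=0  r_T0=0
   4) CAS  T0:  M=1  r_T0=0 ✓
   5) CAS  T2:  M=1  r_T2=0 ✗
   6) CAS  T1:  M=1  r_T1=0 ✗
   7) LOAD T3:  M=1  r_T3=1
   8) CAS  T3:  M=2  r_T3=1 ✓
   9) LOAD T2:  M=2  r_T2=2
  10) CAS  T2:  M=3  r_T2=2 ✓
  11) LOAD T1:  M=3  r_T1=3
  12) CAS  T1:  M=4  r_T1=3 ✓
Mismatch at 5.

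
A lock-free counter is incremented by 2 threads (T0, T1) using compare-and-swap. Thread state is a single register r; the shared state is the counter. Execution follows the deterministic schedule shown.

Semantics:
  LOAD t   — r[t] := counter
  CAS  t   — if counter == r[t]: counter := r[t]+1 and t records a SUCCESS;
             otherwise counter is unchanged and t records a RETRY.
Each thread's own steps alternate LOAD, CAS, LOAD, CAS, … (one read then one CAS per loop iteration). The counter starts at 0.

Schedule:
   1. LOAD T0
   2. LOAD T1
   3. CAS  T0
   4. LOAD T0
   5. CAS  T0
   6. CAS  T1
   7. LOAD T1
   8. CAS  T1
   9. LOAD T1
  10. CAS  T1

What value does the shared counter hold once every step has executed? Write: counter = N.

counter = 4

#1 T0 reads 0
#2 T1 reads 0
#3 T0 CAS(0→1) writes; counter now 1
#4 T0 reads 1
#5 T0 CAS(1→2) writes; counter now 2
#6 T1 CAS(0→1) fails; counter now 2
#7 T1 reads 2
#8 T1 CAS(2→3) writes; counter now 3
#9 T1 reads 3
#10 T1 CAS(3→4) writes; counter now 4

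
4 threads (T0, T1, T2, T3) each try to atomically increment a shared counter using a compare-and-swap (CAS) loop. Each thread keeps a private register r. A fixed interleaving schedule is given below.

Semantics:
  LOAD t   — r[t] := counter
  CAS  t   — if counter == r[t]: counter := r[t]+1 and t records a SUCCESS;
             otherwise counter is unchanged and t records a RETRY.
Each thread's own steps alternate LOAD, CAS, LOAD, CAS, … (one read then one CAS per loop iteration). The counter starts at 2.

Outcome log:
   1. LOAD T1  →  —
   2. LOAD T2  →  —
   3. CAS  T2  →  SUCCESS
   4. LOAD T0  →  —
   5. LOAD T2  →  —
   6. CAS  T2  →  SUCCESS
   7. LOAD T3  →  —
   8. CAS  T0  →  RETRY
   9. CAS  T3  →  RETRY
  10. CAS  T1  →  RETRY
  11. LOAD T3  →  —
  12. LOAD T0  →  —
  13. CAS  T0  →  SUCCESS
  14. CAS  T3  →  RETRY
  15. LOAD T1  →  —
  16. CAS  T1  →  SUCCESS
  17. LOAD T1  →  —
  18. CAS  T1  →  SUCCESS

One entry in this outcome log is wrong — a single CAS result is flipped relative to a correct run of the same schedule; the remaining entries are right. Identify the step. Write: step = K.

step = 9

Reference trace:
1. LOAD T1 → mem=2 r[T1]=2 [LOAD]
2. LOAD T2 → mem=2 r[T2]=2 [LOAD]
3. CAS T2 → mem=3 r[T2]=2 [OK]
4. LOAD T0 → mem=3 r[T0]=3 [LOAD]
5. LOAD T2 → mem=3 r[T2]=3 [LOAD]
6. CAS T2 → mem=4 r[T2]=3 [OK]
7. LOAD T3 → mem=4 r[T3]=4 [LOAD]
8. CAS T0 → mem=4 r[T0]=3 [RETRY]
9. CAS T3 → mem=5 r[T3]=4 [OK]
10. CAS T1 → mem=5 r[T1]=2 [RETRY]
11. LOAD T3 → mem=5 r[T3]=5 [LOAD]
12. LOAD T0 → mem=5 r[T0]=5 [LOAD]
13. CAS T0 → mem=6 r[T0]=5 [OK]
14. CAS T3 → mem=6 r[T3]=5 [RETRY]
15. LOAD T1 → mem=6 r[T1]=6 [LOAD]
16. CAS T1 → mem=7 r[T1]=6 [OK]
17. LOAD T1 → mem=7 r[T1]=7 [LOAD]
18. CAS T1 → mem=8 r[T1]=7 [OK]
Mismatch at 9.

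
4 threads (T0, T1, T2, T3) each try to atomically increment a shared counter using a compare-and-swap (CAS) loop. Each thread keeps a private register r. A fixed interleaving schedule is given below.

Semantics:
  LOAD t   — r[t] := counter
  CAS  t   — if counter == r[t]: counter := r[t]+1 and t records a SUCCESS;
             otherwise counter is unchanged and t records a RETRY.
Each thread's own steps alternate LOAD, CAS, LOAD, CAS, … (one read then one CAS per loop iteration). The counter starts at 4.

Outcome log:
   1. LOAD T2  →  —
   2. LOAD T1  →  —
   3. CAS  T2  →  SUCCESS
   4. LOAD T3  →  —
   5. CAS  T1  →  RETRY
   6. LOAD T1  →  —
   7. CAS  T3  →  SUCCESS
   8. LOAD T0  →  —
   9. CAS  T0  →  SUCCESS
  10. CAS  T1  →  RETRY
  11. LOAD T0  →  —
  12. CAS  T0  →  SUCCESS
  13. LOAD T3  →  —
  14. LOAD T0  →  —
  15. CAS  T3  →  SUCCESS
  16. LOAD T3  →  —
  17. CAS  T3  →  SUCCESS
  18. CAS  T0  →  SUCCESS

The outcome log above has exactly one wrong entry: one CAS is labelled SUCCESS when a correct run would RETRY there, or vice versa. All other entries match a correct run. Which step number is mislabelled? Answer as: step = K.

step = 18

Reference trace:
[1] T2.load  rd  (counter 4, T2.r 4)
[2] T1.load  rd  (counter 4, T1.r 4)
[3] T2.cas  hit  (counter 5, T2.r 4)
[4] T3.load  rd  (counter 5, T3.r 5)
[5] T1.cas  miss  (counter 5, T1.r 4)
[6] T1.load  rd  (counter 5, T1.r 5)
[7] T3.cas  hit  (counter 6, T3.r 5)
[8] T0.load  rd  (counter 6, T0.r 6)
[9] T0.cas  hit  (counter 7, T0.r 6)
[10] T1.cas  miss  (counter 7, T1.r 5)
[11] T0.load  rd  (counter 7, T0.r 7)
[12] T0.cas  hit  (counter 8, T0.r 7)
[13] T3.load  rd  (counter 8, T3.r 8)
[14] T0.load  rd  (counter 8, T0.r 8)
[15] T3.cas  hit  (counter 9, T3.r 8)
[16] T3.load  rd  (counter 9, T3.r 9)
[17] T3.cas  hit  (counter 10, T3.r 9)
[18] T0.cas  miss  (counter 10, T0.r 8)
Flip is step 18.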